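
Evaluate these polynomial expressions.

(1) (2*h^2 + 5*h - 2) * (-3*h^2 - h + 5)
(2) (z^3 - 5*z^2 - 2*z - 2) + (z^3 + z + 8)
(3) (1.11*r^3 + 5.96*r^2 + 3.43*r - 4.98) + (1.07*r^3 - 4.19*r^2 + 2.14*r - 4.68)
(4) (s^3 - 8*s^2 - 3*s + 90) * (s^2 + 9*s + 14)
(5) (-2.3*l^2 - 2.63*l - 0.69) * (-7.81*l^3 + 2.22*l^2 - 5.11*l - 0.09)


(1) = -6*h^4 - 17*h^3 + 11*h^2 + 27*h - 10
(2) = 2*z^3 - 5*z^2 - z + 6
(3) = 2.18*r^3 + 1.77*r^2 + 5.57*r - 9.66
(4) = s^5 + s^4 - 61*s^3 - 49*s^2 + 768*s + 1260
(5) = 17.963*l^5 + 15.4343*l^4 + 11.3033*l^3 + 12.1145*l^2 + 3.7626*l + 0.0621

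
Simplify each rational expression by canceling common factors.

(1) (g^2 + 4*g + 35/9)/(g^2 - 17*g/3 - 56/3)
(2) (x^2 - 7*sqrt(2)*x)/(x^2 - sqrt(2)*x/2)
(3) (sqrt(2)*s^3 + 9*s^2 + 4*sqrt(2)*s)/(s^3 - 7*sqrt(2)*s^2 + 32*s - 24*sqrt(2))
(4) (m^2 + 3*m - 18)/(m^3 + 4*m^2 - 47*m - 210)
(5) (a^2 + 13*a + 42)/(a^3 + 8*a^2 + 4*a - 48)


(1) = (3*g + 5)/(3*g - 24)
(2) = (2*x - 14*sqrt(2))/(2*x - sqrt(2))
(3) = (sqrt(2)*s^3 + 9*s^2 + 4*sqrt(2)*s)/(s^3 - 7*sqrt(2)*s^2 + 32*s - 24*sqrt(2))
(4) = (m - 3)/(m^2 - 2*m - 35)
(5) = (a + 7)/(a^2 + 2*a - 8)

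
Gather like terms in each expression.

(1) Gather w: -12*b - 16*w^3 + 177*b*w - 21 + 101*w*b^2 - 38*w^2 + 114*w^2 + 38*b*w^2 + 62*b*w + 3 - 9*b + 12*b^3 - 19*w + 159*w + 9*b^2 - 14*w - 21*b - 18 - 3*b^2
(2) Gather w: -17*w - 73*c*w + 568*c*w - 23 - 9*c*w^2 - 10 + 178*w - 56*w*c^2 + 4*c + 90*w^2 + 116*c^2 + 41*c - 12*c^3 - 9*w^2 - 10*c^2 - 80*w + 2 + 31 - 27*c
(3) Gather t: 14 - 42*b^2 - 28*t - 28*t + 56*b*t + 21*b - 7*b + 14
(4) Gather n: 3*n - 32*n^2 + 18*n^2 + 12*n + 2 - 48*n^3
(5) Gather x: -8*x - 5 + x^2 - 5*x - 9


(1) = 12*b^3 + 6*b^2 - 42*b - 16*w^3 + w^2*(38*b + 76) + w*(101*b^2 + 239*b + 126) - 36
(2) = -12*c^3 + 106*c^2 + 18*c + w^2*(81 - 9*c) + w*(-56*c^2 + 495*c + 81)
(3) = -42*b^2 + 14*b + t*(56*b - 56) + 28
(4) = -48*n^3 - 14*n^2 + 15*n + 2
(5) = x^2 - 13*x - 14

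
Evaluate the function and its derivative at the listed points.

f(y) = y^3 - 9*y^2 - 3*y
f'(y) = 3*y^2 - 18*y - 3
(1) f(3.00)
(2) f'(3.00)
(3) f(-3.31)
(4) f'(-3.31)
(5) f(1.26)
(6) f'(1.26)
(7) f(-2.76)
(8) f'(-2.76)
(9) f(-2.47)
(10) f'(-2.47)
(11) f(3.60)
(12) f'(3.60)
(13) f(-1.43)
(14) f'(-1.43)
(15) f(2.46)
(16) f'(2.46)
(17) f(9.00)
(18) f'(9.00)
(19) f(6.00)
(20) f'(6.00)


(1) = -63.00
(2) = -30.00
(3) = -124.94
(4) = 89.45
(5) = -16.07
(6) = -20.92
(7) = -81.30
(8) = 69.53
(9) = -62.57
(10) = 59.76
(11) = -80.78
(12) = -28.92
(13) = -17.04
(14) = 28.87
(15) = -46.96
(16) = -29.13
(17) = -27.00
(18) = 78.00
(19) = -126.00
(20) = -3.00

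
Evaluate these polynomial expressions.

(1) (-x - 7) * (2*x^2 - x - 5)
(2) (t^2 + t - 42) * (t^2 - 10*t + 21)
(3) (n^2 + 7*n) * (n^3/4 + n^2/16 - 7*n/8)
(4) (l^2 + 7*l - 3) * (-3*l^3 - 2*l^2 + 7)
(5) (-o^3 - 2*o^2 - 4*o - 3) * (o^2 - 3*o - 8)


(1) = -2*x^3 - 13*x^2 + 12*x + 35
(2) = t^4 - 9*t^3 - 31*t^2 + 441*t - 882
(3) = n^5/4 + 29*n^4/16 - 7*n^3/16 - 49*n^2/8
(4) = -3*l^5 - 23*l^4 - 5*l^3 + 13*l^2 + 49*l - 21
(5) = -o^5 + o^4 + 10*o^3 + 25*o^2 + 41*o + 24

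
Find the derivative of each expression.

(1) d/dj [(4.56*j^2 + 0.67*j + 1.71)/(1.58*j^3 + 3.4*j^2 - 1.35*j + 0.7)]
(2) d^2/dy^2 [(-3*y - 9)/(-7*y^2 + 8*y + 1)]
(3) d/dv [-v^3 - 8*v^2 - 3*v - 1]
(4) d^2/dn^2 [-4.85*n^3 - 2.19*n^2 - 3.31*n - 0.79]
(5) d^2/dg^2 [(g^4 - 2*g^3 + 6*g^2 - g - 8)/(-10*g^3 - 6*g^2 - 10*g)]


(1) = (-7.2048*j^4 - 2.1172*j^3 - 16.5394*j^2 - 5.244*j + 2.7775)/(2.4964*j^6 + 10.744*j^5 + 7.294*j^4 - 6.968*j^3 + 6.5825*j^2 - 1.89*j + 0.49)
(2) = 6*((-21*y - 13)*(-7*y^2 + 8*y + 1) - 4*(y + 3)*(7*y - 4)^2)/(-7*y^2 + 8*y + 1)^3
(3) = -3*v^2 - 16*v - 3
(4) = -29.1*n - 4.38
(5) = 4*(-41*g^6 - 30*g^5 + 405*g^4 + 271*g^3 + 204*g^2 + 90*g + 50)/(g^3*(125*g^6 + 225*g^5 + 510*g^4 + 477*g^3 + 510*g^2 + 225*g + 125))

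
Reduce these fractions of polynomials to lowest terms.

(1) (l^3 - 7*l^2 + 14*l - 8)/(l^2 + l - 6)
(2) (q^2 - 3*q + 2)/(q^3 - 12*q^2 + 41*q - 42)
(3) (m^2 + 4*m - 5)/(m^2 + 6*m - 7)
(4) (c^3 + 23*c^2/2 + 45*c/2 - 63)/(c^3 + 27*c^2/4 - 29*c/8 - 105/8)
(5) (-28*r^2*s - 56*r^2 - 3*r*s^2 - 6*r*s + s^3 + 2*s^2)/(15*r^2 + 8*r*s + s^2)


(1) = (l^2 - 5*l + 4)/(l + 3)
(2) = (q - 1)/(q^2 - 10*q + 21)
(3) = (m + 5)/(m + 7)
(4) = (4*c + 24)/(4*c + 5)
(5) = (-28*r^2*s - 56*r^2 - 3*r*s^2 - 6*r*s + s^3 + 2*s^2)/(15*r^2 + 8*r*s + s^2)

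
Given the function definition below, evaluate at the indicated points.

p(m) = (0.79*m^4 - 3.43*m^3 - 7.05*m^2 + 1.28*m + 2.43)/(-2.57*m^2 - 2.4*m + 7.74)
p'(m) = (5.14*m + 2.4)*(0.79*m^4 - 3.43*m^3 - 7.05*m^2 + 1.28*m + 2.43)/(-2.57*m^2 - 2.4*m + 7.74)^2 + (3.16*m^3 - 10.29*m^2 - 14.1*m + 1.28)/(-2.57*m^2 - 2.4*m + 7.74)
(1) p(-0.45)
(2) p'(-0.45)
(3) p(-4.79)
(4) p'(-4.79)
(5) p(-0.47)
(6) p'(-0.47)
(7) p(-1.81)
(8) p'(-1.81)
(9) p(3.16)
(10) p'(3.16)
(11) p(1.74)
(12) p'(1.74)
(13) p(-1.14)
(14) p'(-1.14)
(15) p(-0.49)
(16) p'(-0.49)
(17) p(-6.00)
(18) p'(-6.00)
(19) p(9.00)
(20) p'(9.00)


(1) = 0.09
(2) = 0.63
(3) = -15.79
(4) = 4.12
(5) = 0.08
(6) = 0.64
(7) = 1.59
(8) = -10.00
(9) = 3.66
(10) = -0.86
(11) = 6.52
(12) = -8.60
(13) = -0.25
(14) = 0.02
(15) = 0.07
(16) = 0.64
(17) = -21.39
(18) = 5.10
(19) = -9.57
(20) = -3.96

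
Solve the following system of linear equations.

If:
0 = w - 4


Then:
w = 4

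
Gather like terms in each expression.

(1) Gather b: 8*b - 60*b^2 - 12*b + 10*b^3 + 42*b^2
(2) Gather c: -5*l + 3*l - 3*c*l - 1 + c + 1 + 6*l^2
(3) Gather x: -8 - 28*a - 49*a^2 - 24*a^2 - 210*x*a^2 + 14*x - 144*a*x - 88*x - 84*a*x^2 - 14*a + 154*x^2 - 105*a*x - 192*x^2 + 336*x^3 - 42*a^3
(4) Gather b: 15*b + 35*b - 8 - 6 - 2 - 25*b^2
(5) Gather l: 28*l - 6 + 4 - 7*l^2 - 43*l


(1) = 10*b^3 - 18*b^2 - 4*b
(2) = c*(1 - 3*l) + 6*l^2 - 2*l
(3) = -42*a^3 - 73*a^2 - 42*a + 336*x^3 + x^2*(-84*a - 38) + x*(-210*a^2 - 249*a - 74) - 8
(4) = -25*b^2 + 50*b - 16
(5) = -7*l^2 - 15*l - 2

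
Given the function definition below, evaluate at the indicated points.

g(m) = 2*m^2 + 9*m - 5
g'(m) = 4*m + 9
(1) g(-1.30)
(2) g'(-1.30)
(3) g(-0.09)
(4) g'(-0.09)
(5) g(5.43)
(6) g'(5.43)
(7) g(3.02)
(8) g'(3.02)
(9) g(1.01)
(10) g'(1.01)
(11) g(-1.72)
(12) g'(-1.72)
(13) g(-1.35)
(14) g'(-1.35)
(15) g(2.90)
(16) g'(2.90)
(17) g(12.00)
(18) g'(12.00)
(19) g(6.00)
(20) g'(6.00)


(1) = -13.32
(2) = 3.80
(3) = -5.79
(4) = 8.64
(5) = 102.84
(6) = 30.72
(7) = 40.42
(8) = 21.08
(9) = 6.13
(10) = 13.04
(11) = -14.56
(12) = 2.12
(13) = -13.50
(14) = 3.60
(15) = 37.92
(16) = 20.60
(17) = 391.00
(18) = 57.00
(19) = 121.00
(20) = 33.00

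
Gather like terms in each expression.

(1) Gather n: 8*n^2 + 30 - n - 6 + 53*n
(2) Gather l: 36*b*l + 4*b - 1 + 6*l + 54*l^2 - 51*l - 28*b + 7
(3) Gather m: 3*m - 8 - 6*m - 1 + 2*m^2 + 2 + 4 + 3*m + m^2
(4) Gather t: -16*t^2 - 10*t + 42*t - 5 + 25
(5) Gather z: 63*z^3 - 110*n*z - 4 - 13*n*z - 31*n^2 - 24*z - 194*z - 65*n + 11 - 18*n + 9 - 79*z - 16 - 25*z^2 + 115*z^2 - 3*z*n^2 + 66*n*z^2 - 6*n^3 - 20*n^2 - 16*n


(1) = 8*n^2 + 52*n + 24
(2) = -24*b + 54*l^2 + l*(36*b - 45) + 6
(3) = 3*m^2 - 3
(4) = -16*t^2 + 32*t + 20
(5) = -6*n^3 - 51*n^2 - 99*n + 63*z^3 + z^2*(66*n + 90) + z*(-3*n^2 - 123*n - 297)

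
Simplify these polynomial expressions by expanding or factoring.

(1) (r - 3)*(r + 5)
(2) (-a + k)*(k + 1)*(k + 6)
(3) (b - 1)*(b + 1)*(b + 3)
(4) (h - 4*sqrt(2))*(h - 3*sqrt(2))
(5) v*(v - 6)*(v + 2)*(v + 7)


(1) = r^2 + 2*r - 15
(2) = -a*k^2 - 7*a*k - 6*a + k^3 + 7*k^2 + 6*k
(3) = b^3 + 3*b^2 - b - 3
(4) = h^2 - 7*sqrt(2)*h + 24
(5) = v^4 + 3*v^3 - 40*v^2 - 84*v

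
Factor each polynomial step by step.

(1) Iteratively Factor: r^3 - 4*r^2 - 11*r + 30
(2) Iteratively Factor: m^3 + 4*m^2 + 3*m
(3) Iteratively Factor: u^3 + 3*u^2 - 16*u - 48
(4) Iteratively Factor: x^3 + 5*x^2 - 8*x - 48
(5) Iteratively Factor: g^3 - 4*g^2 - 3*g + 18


(1) = (r - 2)*(r^2 - 2*r - 15) = (r - 5)*(r - 2)*(r + 3)
(2) = (m + 1)*(m^2 + 3*m) = m*(m + 1)*(m + 3)
(3) = (u - 4)*(u^2 + 7*u + 12) = (u - 4)*(u + 4)*(u + 3)
(4) = (x - 3)*(x^2 + 8*x + 16) = (x - 3)*(x + 4)*(x + 4)
(5) = (g + 2)*(g^2 - 6*g + 9) = (g - 3)*(g + 2)*(g - 3)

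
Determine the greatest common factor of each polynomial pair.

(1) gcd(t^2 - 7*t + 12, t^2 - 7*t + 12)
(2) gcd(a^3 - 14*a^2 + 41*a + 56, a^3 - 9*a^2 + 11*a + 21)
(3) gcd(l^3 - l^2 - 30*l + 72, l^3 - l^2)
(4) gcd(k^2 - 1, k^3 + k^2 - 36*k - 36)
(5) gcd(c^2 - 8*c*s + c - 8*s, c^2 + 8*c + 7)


(1) = gcd((t - 4)*(t - 3), (t - 4)*(t - 3)) = t^2 - 7*t + 12
(2) = gcd((a - 8)*(a - 7)*(a + 1), (a - 7)*(a - 3)*(a + 1)) = a^2 - 6*a - 7
(3) = gcd((l - 4)*(l - 3)*(l + 6), l^2*(l - 1)) = 1
(4) = k + 1
(5) = c + 1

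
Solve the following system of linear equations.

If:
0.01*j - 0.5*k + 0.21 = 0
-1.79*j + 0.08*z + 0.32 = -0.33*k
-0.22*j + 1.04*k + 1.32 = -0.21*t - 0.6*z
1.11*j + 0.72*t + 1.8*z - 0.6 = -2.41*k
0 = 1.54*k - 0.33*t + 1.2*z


Then:
No Solution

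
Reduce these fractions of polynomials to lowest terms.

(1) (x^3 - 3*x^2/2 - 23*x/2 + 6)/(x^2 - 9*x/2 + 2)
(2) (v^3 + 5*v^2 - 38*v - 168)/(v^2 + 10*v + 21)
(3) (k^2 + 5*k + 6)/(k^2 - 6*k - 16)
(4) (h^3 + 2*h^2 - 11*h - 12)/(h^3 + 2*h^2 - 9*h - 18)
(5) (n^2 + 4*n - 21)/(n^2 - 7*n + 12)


(1) = x + 3
(2) = (v^2 - 2*v - 24)/(v + 3)
(3) = (k + 3)/(k - 8)
(4) = (h^2 + 5*h + 4)/(h^2 + 5*h + 6)
(5) = (n + 7)/(n - 4)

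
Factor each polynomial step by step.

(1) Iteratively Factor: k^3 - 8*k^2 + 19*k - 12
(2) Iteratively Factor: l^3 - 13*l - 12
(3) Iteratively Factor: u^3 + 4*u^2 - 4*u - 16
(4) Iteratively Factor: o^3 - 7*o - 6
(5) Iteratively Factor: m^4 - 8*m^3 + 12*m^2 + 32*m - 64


(1) = (k - 1)*(k^2 - 7*k + 12) = (k - 3)*(k - 1)*(k - 4)
(2) = (l + 3)*(l^2 - 3*l - 4) = (l - 4)*(l + 3)*(l + 1)
(3) = (u + 4)*(u^2 - 4) = (u + 2)*(u + 4)*(u - 2)
(4) = (o - 3)*(o^2 + 3*o + 2) = (o - 3)*(o + 2)*(o + 1)
(5) = (m - 4)*(m^3 - 4*m^2 - 4*m + 16) = (m - 4)*(m - 2)*(m^2 - 2*m - 8) = (m - 4)*(m - 2)*(m + 2)*(m - 4)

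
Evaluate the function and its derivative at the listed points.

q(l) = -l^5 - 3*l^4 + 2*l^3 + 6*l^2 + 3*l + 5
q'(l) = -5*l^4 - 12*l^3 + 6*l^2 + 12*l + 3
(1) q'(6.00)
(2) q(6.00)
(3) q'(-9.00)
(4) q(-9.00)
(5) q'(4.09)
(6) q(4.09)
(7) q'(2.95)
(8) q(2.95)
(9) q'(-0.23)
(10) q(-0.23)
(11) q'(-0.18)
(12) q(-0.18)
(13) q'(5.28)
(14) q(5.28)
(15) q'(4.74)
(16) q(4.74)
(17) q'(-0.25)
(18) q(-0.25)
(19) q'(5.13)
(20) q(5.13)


(1) = -8781.00
(2) = -10993.00
(3) = -23676.00
(4) = 38372.00
(5) = -2067.71
(6) = -1729.52
(7) = -596.12
(8) = -333.20
(9) = 0.69
(10) = 4.60
(11) = 1.10
(12) = 4.64
(13) = -5418.77
(14) = -5952.75
(15) = -3607.24
(16) = -3540.08
(17) = 0.54
(18) = 4.58
(19) = -4860.50
(20) = -5182.37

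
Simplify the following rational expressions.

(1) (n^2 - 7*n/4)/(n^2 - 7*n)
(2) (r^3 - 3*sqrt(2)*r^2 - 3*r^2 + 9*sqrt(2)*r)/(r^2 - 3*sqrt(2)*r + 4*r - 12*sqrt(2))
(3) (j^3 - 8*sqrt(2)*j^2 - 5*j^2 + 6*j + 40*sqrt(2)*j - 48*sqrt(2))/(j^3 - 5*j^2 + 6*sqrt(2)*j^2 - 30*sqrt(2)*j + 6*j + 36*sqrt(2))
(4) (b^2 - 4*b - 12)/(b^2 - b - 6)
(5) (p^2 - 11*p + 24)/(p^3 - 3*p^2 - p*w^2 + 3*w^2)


(1) = (4*n - 7)/(4*n - 28)
(2) = (r^2 - 3*r)/(r + 4)
(3) = (j - 8*sqrt(2))/(j + 6*sqrt(2))
(4) = (b - 6)/(b - 3)
(5) = (p - 8)/(p^2 - w^2)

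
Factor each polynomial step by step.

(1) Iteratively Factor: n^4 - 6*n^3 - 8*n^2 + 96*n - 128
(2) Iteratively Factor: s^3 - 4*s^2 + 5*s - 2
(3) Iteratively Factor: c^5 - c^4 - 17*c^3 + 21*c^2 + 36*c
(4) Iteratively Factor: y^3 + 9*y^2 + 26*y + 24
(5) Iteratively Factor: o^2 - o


(1) = (n + 4)*(n^3 - 10*n^2 + 32*n - 32) = (n - 2)*(n + 4)*(n^2 - 8*n + 16) = (n - 4)*(n - 2)*(n + 4)*(n - 4)
(2) = (s - 1)*(s^2 - 3*s + 2) = (s - 2)*(s - 1)*(s - 1)
(3) = (c - 3)*(c^4 + 2*c^3 - 11*c^2 - 12*c) = (c - 3)*(c + 1)*(c^3 + c^2 - 12*c) = (c - 3)^2*(c + 1)*(c^2 + 4*c) = c*(c - 3)^2*(c + 1)*(c + 4)
(4) = (y + 2)*(y^2 + 7*y + 12) = (y + 2)*(y + 3)*(y + 4)
(5) = (o)*(o - 1)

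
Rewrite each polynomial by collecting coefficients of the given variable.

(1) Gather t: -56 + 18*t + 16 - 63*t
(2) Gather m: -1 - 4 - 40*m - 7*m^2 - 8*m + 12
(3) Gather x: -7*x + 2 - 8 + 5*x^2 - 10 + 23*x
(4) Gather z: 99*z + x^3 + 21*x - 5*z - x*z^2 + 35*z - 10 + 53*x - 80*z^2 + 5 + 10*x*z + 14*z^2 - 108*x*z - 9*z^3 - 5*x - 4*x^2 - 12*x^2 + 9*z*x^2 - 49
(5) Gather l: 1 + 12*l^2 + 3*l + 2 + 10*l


(1) = -45*t - 40
(2) = -7*m^2 - 48*m + 7
(3) = 5*x^2 + 16*x - 16
(4) = x^3 - 16*x^2 + 69*x - 9*z^3 + z^2*(-x - 66) + z*(9*x^2 - 98*x + 129) - 54
(5) = 12*l^2 + 13*l + 3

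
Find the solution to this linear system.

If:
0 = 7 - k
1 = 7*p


Then:
k = 7
p = 1/7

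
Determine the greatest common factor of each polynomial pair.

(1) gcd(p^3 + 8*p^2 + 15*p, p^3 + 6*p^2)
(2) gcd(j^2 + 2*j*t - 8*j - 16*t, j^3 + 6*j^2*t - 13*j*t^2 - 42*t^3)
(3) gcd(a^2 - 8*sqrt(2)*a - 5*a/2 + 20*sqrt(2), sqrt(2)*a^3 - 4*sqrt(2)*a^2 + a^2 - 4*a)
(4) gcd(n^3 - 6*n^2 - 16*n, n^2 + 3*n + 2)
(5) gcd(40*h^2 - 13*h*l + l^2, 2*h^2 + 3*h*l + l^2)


(1) = p
(2) = j + 2*t
(3) = 1
(4) = n + 2
(5) = 1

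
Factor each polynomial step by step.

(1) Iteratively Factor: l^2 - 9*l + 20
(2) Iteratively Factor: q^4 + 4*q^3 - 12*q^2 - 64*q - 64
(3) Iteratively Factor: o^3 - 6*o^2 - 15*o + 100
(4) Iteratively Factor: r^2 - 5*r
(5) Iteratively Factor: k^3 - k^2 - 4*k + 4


(1) = (l - 4)*(l - 5)
(2) = (q + 2)*(q^3 + 2*q^2 - 16*q - 32) = (q + 2)^2*(q^2 - 16) = (q + 2)^2*(q + 4)*(q - 4)
(3) = (o + 4)*(o^2 - 10*o + 25) = (o - 5)*(o + 4)*(o - 5)
(4) = (r - 5)*(r)
(5) = (k + 2)*(k^2 - 3*k + 2) = (k - 2)*(k + 2)*(k - 1)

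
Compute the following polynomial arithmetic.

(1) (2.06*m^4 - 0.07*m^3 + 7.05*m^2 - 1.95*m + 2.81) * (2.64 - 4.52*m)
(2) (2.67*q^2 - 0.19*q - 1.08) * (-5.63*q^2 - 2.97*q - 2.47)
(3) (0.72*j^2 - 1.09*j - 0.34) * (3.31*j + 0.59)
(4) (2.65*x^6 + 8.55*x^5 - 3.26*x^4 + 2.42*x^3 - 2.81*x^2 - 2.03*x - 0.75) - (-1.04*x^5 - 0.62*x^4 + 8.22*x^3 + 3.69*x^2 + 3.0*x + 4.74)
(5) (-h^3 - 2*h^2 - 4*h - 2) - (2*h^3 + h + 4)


(1) = -9.3112*m^5 + 5.7548*m^4 - 32.0508*m^3 + 27.426*m^2 - 17.8492*m + 7.4184
(2) = -15.0321*q^4 - 6.8602*q^3 + 0.0498*q^2 + 3.6769*q + 2.6676
(3) = 2.3832*j^3 - 3.1831*j^2 - 1.7685*j - 0.2006
(4) = 2.65*x^6 + 9.59*x^5 - 2.64*x^4 - 5.8*x^3 - 6.5*x^2 - 5.03*x - 5.49
(5) = -3*h^3 - 2*h^2 - 5*h - 6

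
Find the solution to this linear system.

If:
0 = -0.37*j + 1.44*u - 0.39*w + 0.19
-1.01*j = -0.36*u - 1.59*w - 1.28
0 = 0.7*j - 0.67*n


Then:
j = 1.83923705722071*w + 1.3433242506812
n = 1.92159095530522*w + 1.40347309772663
u = 0.743415077202543*w + 0.213215258855586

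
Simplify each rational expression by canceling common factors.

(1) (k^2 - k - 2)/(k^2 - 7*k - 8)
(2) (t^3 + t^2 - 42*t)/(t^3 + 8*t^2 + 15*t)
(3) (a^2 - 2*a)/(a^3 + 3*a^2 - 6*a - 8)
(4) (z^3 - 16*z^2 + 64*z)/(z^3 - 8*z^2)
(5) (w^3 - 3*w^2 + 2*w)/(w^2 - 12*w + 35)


(1) = (k - 2)/(k - 8)
(2) = (t^2 + t - 42)/(t^2 + 8*t + 15)
(3) = a/(a^2 + 5*a + 4)
(4) = (z - 8)/z
(5) = (w^3 - 3*w^2 + 2*w)/(w^2 - 12*w + 35)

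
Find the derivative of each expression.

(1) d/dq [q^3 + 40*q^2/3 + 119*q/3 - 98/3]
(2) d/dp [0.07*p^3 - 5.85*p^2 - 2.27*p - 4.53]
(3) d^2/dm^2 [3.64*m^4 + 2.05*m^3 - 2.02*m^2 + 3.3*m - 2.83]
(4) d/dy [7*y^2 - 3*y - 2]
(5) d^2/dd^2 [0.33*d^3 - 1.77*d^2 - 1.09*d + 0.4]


(1) = 3*q^2 + 80*q/3 + 119/3
(2) = 0.21*p^2 - 11.7*p - 2.27
(3) = 43.68*m^2 + 12.3*m - 4.04
(4) = 14*y - 3
(5) = 1.98*d - 3.54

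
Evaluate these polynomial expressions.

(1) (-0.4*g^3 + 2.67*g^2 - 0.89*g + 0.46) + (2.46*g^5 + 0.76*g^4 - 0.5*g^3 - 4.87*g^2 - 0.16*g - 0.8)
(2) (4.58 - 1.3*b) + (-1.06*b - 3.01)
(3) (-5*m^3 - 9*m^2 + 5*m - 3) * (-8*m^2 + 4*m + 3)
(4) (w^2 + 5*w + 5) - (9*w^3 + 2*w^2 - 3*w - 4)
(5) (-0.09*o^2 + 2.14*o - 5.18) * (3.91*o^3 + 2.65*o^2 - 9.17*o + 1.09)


(1) = 2.46*g^5 + 0.76*g^4 - 0.9*g^3 - 2.2*g^2 - 1.05*g - 0.34
(2) = 1.57 - 2.36*b
(3) = 40*m^5 + 52*m^4 - 91*m^3 + 17*m^2 + 3*m - 9
(4) = -9*w^3 - w^2 + 8*w + 9
(5) = -0.3519*o^5 + 8.1289*o^4 - 13.7575*o^3 - 33.4489*o^2 + 49.8332*o - 5.6462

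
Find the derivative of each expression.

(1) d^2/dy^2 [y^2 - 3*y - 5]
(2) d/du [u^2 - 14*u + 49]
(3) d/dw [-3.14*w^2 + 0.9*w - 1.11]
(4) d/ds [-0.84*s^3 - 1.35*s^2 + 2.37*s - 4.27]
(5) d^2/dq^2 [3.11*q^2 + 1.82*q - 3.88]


(1) = 2
(2) = 2*u - 14
(3) = 0.9 - 6.28*w
(4) = -2.52*s^2 - 2.7*s + 2.37
(5) = 6.22000000000000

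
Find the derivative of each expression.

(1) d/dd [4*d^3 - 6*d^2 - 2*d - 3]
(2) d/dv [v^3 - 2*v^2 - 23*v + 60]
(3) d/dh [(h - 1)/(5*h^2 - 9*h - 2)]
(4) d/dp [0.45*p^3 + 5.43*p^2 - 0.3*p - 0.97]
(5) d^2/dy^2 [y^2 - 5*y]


(1) = 12*d^2 - 12*d - 2
(2) = 3*v^2 - 4*v - 23
(3) = (5*h^2 - 9*h - (h - 1)*(10*h - 9) - 2)/(-5*h^2 + 9*h + 2)^2
(4) = 1.35*p^2 + 10.86*p - 0.3
(5) = 2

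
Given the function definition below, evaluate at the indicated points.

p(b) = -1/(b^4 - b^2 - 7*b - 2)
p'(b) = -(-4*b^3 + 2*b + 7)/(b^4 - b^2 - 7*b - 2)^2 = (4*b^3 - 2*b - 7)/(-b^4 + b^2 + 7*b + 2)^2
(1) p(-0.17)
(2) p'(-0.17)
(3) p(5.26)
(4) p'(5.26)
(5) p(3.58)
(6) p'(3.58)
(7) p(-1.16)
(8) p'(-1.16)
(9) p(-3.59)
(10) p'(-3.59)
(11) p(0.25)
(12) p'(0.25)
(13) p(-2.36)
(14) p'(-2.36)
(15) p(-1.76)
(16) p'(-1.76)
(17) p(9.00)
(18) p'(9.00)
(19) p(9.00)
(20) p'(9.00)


(1) = 1.19
(2) = -9.51
(3) = -0.00
(4) = 0.00
(5) = -0.01
(6) = 0.01
(7) = -0.15
(8) = -0.25
(9) = -0.01
(10) = -0.01
(11) = 0.26
(12) = -0.51
(13) = -0.03
(14) = -0.03
(15) = -0.06
(16) = -0.09
(17) = -0.00
(18) = 0.00
(19) = -0.00
(20) = 0.00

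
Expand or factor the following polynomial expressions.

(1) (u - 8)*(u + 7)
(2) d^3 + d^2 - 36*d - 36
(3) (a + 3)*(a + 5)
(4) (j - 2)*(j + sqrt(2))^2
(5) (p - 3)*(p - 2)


(1) = u^2 - u - 56
(2) = (d - 6)*(d + 1)*(d + 6)
(3) = a^2 + 8*a + 15
(4) = j^3 - 2*j^2 + 2*sqrt(2)*j^2 - 4*sqrt(2)*j + 2*j - 4
(5) = p^2 - 5*p + 6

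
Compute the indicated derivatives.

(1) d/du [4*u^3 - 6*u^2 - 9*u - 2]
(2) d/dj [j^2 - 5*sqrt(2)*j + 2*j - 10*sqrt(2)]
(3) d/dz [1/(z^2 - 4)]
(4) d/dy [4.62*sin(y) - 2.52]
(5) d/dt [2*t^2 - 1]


(1) = 12*u^2 - 12*u - 9
(2) = 2*j - 5*sqrt(2) + 2
(3) = -2*z/(z^2 - 4)^2
(4) = 4.62*cos(y)
(5) = 4*t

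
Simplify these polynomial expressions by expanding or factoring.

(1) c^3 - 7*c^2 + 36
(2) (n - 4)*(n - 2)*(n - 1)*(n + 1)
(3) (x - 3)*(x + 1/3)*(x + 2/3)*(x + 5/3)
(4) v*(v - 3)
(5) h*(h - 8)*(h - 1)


(1) = (c - 6)*(c - 3)*(c + 2)
(2) = n^4 - 6*n^3 + 7*n^2 + 6*n - 8
(3) = x^4 - x^3/3 - 55*x^2/9 - 143*x/27 - 10/9
(4) = v^2 - 3*v
(5) = h^3 - 9*h^2 + 8*h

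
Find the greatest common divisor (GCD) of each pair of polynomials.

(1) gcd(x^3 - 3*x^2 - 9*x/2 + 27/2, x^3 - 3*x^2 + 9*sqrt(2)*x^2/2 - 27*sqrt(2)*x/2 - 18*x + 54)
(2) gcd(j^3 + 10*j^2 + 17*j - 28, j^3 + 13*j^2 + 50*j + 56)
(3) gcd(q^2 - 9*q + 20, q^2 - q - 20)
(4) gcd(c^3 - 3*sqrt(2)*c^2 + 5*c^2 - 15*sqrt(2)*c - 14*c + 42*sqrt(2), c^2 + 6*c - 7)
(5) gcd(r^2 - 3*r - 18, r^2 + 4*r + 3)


(1) = gcd((x - 3)*(x - 3*sqrt(2)/2)*(x + 3*sqrt(2)/2), (x - 3)*(x - 3*sqrt(2)/2)*(x + 6*sqrt(2))) = x^2 + x*(-3 - 3*sqrt(2)/2) + 9*sqrt(2)/2
(2) = gcd((j - 1)*(j + 4)*(j + 7), (j + 2)*(j + 4)*(j + 7)) = j^2 + 11*j + 28
(3) = gcd((q - 5)*(q - 4), (q - 5)*(q + 4)) = q - 5
(4) = c + 7
(5) = r + 3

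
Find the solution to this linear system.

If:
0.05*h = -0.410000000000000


Then:
h = -8.20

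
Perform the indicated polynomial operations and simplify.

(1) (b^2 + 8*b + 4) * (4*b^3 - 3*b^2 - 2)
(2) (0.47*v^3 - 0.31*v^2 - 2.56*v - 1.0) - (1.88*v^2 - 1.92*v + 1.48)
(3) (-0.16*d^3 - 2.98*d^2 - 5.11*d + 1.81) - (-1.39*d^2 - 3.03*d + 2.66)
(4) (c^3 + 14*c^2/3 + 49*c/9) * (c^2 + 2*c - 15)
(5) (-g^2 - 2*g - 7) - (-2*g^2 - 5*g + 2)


(1) = 4*b^5 + 29*b^4 - 8*b^3 - 14*b^2 - 16*b - 8
(2) = 0.47*v^3 - 2.19*v^2 - 0.64*v - 2.48
(3) = -0.16*d^3 - 1.59*d^2 - 2.08*d - 0.85
(4) = c^5 + 20*c^4/3 - 2*c^3/9 - 532*c^2/9 - 245*c/3
(5) = g^2 + 3*g - 9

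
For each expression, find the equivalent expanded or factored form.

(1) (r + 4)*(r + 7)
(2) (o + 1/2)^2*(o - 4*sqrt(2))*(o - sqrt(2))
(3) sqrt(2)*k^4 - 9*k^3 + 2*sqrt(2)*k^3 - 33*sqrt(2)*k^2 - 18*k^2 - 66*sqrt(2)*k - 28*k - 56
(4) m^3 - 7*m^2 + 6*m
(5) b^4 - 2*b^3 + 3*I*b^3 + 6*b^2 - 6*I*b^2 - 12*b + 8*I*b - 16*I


(1) = r^2 + 11*r + 28
(2) = o^4 - 5*sqrt(2)*o^3 + o^3 - 5*sqrt(2)*o^2 + 33*o^2/4 - 5*sqrt(2)*o/4 + 8*o + 2
(3) = (k + 2)*(k - 7*sqrt(2))*(k + 2*sqrt(2))*(sqrt(2)*k + 1)
(4) = m*(m - 6)*(m - 1)
(5) = (b - 2)*(b - 2*I)*(b + I)*(b + 4*I)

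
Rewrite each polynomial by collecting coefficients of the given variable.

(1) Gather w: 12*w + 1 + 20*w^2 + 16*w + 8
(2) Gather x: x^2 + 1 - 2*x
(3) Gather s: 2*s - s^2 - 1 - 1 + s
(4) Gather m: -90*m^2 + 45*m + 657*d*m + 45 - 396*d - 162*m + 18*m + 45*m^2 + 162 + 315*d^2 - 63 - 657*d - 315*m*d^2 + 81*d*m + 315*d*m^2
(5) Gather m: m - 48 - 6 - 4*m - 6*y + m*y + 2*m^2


(1) = 20*w^2 + 28*w + 9
(2) = x^2 - 2*x + 1
(3) = -s^2 + 3*s - 2
(4) = 315*d^2 - 1053*d + m^2*(315*d - 45) + m*(-315*d^2 + 738*d - 99) + 144
(5) = 2*m^2 + m*(y - 3) - 6*y - 54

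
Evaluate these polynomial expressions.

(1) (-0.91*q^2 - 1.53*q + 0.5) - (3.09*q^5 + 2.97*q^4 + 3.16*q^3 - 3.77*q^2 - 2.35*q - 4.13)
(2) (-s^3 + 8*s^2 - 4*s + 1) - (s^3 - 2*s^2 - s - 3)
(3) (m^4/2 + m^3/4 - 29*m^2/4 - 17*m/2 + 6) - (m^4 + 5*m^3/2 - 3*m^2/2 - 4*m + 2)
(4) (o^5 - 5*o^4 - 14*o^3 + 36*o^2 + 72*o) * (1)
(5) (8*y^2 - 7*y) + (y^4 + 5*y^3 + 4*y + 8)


(1) = -3.09*q^5 - 2.97*q^4 - 3.16*q^3 + 2.86*q^2 + 0.82*q + 4.63
(2) = -2*s^3 + 10*s^2 - 3*s + 4
(3) = -m^4/2 - 9*m^3/4 - 23*m^2/4 - 9*m/2 + 4
(4) = o^5 - 5*o^4 - 14*o^3 + 36*o^2 + 72*o
(5) = y^4 + 5*y^3 + 8*y^2 - 3*y + 8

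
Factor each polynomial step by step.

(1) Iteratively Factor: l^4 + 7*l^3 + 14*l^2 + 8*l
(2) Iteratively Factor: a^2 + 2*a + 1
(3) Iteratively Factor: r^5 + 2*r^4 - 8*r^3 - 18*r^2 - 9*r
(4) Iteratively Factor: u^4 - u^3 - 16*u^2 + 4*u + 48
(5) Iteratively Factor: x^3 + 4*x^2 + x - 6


(1) = (l + 4)*(l^3 + 3*l^2 + 2*l) = (l + 1)*(l + 4)*(l^2 + 2*l) = (l + 1)*(l + 2)*(l + 4)*(l)
(2) = (a + 1)*(a + 1)
(3) = (r)*(r^4 + 2*r^3 - 8*r^2 - 18*r - 9) = r*(r + 1)*(r^3 + r^2 - 9*r - 9) = r*(r + 1)^2*(r^2 - 9) = r*(r - 3)*(r + 1)^2*(r + 3)
(4) = (u - 2)*(u^3 + u^2 - 14*u - 24) = (u - 2)*(u + 3)*(u^2 - 2*u - 8) = (u - 2)*(u + 2)*(u + 3)*(u - 4)
(5) = (x - 1)*(x^2 + 5*x + 6) = (x - 1)*(x + 3)*(x + 2)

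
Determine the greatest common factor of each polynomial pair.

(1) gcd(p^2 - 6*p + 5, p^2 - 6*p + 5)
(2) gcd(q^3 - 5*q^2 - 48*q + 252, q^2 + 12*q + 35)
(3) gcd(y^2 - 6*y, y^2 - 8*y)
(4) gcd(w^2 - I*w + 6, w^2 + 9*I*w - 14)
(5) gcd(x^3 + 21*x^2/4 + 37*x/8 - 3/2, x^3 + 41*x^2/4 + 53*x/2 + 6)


(1) = gcd((p - 5)*(p - 1), (p - 5)*(p - 1)) = p^2 - 6*p + 5
(2) = q + 7
(3) = y
(4) = w + 2*I
(5) = gcd((x - 1/4)*(x + 3/2)*(x + 4), (x + 1/4)*(x + 4)*(x + 6)) = x + 4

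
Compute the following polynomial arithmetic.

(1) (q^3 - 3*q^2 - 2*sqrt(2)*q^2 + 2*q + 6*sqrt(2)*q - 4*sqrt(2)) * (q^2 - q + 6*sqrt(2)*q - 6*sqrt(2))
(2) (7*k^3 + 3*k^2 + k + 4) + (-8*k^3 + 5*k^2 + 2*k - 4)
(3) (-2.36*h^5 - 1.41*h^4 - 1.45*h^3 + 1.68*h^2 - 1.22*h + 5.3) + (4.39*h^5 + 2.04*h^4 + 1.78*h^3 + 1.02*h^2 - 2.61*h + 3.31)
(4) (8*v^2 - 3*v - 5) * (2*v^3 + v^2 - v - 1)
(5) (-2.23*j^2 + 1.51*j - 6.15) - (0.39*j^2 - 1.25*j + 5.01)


(1) = q^5 - 4*q^4 + 4*sqrt(2)*q^4 - 16*sqrt(2)*q^3 - 19*q^3 + 20*sqrt(2)*q^2 + 94*q^2 - 120*q - 8*sqrt(2)*q + 48
(2) = -k^3 + 8*k^2 + 3*k
(3) = 2.03*h^5 + 0.63*h^4 + 0.33*h^3 + 2.7*h^2 - 3.83*h + 8.61
(4) = 16*v^5 + 2*v^4 - 21*v^3 - 10*v^2 + 8*v + 5
(5) = -2.62*j^2 + 2.76*j - 11.16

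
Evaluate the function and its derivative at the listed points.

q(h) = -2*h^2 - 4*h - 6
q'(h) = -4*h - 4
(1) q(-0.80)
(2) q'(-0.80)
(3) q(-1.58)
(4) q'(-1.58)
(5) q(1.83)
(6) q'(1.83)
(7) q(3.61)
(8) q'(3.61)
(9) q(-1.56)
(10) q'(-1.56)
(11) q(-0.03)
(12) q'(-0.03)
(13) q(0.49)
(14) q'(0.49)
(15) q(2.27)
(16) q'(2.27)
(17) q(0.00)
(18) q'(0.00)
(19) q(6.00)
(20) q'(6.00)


(1) = -4.08
(2) = -0.80
(3) = -4.67
(4) = 2.32
(5) = -20.02
(6) = -11.32
(7) = -46.50
(8) = -18.44
(9) = -4.63
(10) = 2.24
(11) = -5.88
(12) = -3.88
(13) = -8.44
(14) = -5.96
(15) = -25.39
(16) = -13.08
(17) = -6.00
(18) = -4.00
(19) = -102.00
(20) = -28.00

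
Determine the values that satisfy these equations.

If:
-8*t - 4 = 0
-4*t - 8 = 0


Then:
No Solution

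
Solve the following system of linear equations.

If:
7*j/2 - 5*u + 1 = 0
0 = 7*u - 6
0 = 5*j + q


Then:
j = 46/49
q = -230/49
u = 6/7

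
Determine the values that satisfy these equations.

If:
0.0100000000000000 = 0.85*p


Then:
p = 0.01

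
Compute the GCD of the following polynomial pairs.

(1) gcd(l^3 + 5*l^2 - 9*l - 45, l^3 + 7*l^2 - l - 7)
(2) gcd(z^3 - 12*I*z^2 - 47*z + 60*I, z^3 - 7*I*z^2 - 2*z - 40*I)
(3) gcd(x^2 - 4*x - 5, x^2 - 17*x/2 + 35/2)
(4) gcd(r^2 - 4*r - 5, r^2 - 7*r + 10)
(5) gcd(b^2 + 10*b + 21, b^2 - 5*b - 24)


(1) = gcd((l - 3)*(l + 3)*(l + 5), (l - 1)*(l + 1)*(l + 7)) = 1
(2) = z^2 - 9*I*z - 20
(3) = x - 5
(4) = gcd((r - 5)*(r + 1), (r - 5)*(r - 2)) = r - 5
(5) = gcd((b + 3)*(b + 7), (b - 8)*(b + 3)) = b + 3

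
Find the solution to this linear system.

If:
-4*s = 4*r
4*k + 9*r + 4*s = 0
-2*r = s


Then:
k = 0
r = 0
s = 0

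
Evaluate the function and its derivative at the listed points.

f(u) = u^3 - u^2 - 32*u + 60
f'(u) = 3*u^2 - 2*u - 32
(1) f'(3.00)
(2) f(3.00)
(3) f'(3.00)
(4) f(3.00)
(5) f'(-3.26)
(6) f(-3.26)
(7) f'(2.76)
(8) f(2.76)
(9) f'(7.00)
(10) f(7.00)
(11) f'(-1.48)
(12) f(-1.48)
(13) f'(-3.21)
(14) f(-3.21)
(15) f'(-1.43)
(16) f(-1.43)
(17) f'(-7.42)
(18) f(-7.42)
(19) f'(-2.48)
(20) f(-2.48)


(1) = -11.00
(2) = -18.00
(3) = -11.00
(4) = -18.00
(5) = 6.40
(6) = 119.05
(7) = -14.67
(8) = -14.91
(9) = 101.00
(10) = 130.00
(11) = -22.47
(12) = 101.93
(13) = 5.33
(14) = 119.34
(15) = -23.01
(16) = 100.79
(17) = 148.01
(18) = -166.13
(19) = -8.59
(20) = 117.96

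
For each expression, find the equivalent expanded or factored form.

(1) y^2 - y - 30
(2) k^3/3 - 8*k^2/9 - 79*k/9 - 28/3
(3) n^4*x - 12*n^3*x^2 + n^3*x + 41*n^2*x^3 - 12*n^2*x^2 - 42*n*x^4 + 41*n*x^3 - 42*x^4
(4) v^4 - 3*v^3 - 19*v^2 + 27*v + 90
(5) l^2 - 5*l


(1) = (y - 6)*(y + 5)
(2) = (k/3 + 1)*(k - 7)*(k + 4/3)
(3) = (n - 7*x)*(n - 3*x)*(n - 2*x)*(n*x + x)
(4) = (v - 5)*(v - 3)*(v + 2)*(v + 3)
(5) = l*(l - 5)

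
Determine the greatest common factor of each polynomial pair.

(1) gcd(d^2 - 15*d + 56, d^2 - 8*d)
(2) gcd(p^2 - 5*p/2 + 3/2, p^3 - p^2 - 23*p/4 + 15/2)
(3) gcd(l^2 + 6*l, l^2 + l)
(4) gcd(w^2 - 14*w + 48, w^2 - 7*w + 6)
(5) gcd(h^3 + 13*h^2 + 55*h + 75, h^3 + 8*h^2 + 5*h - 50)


(1) = gcd((d - 8)*(d - 7), d*(d - 8)) = d - 8
(2) = p - 3/2
(3) = gcd(l*(l + 6), l*(l + 1)) = l
(4) = gcd((w - 8)*(w - 6), (w - 6)*(w - 1)) = w - 6
(5) = h^2 + 10*h + 25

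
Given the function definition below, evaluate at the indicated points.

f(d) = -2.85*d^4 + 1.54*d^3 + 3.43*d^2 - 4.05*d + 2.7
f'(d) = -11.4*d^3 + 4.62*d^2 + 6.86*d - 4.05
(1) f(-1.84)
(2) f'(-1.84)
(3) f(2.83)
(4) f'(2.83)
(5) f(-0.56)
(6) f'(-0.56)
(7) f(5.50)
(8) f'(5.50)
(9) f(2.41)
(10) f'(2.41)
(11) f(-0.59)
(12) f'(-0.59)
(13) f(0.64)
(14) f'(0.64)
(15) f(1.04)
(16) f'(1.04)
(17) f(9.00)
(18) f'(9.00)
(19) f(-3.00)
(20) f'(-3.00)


(1) = -20.50
(2) = 69.99
(3) = -129.19
(4) = -206.02
(5) = 5.49
(6) = -4.44
(7) = -2267.53
(8) = -1723.24
(9) = -61.72
(10) = -120.26
(11) = 5.62
(12) = -4.15
(13) = 1.44
(14) = -0.76
(15) = 0.60
(16) = -4.74
(17) = -17332.11
(18) = -7878.69
(19) = -226.71
(20) = 324.75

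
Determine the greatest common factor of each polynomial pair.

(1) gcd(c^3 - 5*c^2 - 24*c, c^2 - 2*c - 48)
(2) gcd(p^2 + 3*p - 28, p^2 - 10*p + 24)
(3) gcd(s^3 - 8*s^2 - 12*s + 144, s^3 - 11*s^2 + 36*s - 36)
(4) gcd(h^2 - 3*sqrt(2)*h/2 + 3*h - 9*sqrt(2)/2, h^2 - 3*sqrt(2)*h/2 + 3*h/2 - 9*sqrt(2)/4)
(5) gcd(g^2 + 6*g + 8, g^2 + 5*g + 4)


(1) = gcd(c*(c - 8)*(c + 3), (c - 8)*(c + 6)) = c - 8
(2) = gcd((p - 4)*(p + 7), (p - 6)*(p - 4)) = p - 4
(3) = gcd((s - 6)^2*(s + 4), (s - 6)*(s - 3)*(s - 2)) = s - 6
(4) = gcd((h + 3)*(h - 3*sqrt(2)/2), (h + 3/2)*(h - 3*sqrt(2)/2)) = h - 3*sqrt(2)/2
(5) = g + 4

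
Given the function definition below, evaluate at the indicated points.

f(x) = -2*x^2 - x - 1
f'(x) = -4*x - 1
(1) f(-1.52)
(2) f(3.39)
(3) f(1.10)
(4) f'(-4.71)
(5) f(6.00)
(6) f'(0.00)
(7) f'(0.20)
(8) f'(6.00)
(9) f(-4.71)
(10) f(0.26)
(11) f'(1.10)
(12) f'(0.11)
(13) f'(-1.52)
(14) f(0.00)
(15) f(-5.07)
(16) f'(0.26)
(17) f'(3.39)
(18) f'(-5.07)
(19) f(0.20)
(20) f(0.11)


(1) = -4.10
(2) = -27.37
(3) = -4.52
(4) = 17.84
(5) = -79.00
(6) = -1.00
(7) = -1.80
(8) = -25.00
(9) = -40.66
(10) = -1.40
(11) = -5.40
(12) = -1.44
(13) = 5.08
(14) = -1.00
(15) = -47.34
(16) = -2.04
(17) = -14.56
(18) = 19.28
(19) = -1.28
(20) = -1.13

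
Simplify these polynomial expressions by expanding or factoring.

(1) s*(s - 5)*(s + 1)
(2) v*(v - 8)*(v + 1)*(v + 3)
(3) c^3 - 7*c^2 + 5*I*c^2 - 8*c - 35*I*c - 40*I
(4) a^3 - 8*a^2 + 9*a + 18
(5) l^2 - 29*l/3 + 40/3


(1) = s^3 - 4*s^2 - 5*s
(2) = v^4 - 4*v^3 - 29*v^2 - 24*v
(3) = (c - 8)*(c + 1)*(c + 5*I)
(4) = (a - 6)*(a - 3)*(a + 1)
(5) = (l - 8)*(l - 5/3)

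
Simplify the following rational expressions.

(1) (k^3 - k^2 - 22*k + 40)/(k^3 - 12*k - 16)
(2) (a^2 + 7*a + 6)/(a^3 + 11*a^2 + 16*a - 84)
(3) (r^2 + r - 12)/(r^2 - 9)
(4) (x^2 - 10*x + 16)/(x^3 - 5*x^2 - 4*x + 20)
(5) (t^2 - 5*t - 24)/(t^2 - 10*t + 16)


(1) = (k^2 + 3*k - 10)/(k^2 + 4*k + 4)
(2) = (a + 1)/(a^2 + 5*a - 14)
(3) = (r + 4)/(r + 3)
(4) = (x - 8)/(x^2 - 3*x - 10)
(5) = (t + 3)/(t - 2)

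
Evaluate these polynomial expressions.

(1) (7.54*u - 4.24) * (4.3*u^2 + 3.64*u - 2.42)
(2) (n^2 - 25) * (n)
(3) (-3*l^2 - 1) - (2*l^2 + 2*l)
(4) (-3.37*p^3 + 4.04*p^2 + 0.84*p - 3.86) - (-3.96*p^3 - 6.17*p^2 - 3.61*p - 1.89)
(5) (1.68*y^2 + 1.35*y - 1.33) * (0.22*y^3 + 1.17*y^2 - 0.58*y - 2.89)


(1) = 32.422*u^3 + 9.2136*u^2 - 33.6804*u + 10.2608
(2) = n^3 - 25*n
(3) = -5*l^2 - 2*l - 1
(4) = 0.59*p^3 + 10.21*p^2 + 4.45*p - 1.97
(5) = 0.3696*y^5 + 2.2626*y^4 + 0.3125*y^3 - 7.1943*y^2 - 3.1301*y + 3.8437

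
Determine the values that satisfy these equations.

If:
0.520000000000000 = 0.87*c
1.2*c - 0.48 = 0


Then:
No Solution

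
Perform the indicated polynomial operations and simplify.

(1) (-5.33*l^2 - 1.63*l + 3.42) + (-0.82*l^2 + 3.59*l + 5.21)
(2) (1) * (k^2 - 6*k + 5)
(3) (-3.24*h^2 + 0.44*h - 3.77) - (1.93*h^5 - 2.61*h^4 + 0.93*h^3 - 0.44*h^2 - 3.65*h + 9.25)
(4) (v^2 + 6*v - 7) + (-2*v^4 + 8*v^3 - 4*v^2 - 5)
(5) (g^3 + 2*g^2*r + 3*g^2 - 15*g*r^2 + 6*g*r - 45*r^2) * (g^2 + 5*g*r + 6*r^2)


(1) = -6.15*l^2 + 1.96*l + 8.63
(2) = k^2 - 6*k + 5
(3) = -1.93*h^5 + 2.61*h^4 - 0.93*h^3 - 2.8*h^2 + 4.09*h - 13.02
(4) = -2*v^4 + 8*v^3 - 3*v^2 + 6*v - 12
(5) = g^5 + 7*g^4*r + 3*g^4 + g^3*r^2 + 21*g^3*r - 63*g^2*r^3 + 3*g^2*r^2 - 90*g*r^4 - 189*g*r^3 - 270*r^4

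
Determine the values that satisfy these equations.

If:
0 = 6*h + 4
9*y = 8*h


Then:
h = -2/3
y = -16/27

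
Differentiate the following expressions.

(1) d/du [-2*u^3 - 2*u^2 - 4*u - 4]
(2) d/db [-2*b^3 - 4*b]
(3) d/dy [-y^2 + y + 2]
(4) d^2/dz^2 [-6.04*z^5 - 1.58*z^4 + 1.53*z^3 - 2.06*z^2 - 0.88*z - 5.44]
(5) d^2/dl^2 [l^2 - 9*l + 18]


(1) = -6*u^2 - 4*u - 4
(2) = -6*b^2 - 4
(3) = 1 - 2*y
(4) = -120.8*z^3 - 18.96*z^2 + 9.18*z - 4.12
(5) = 2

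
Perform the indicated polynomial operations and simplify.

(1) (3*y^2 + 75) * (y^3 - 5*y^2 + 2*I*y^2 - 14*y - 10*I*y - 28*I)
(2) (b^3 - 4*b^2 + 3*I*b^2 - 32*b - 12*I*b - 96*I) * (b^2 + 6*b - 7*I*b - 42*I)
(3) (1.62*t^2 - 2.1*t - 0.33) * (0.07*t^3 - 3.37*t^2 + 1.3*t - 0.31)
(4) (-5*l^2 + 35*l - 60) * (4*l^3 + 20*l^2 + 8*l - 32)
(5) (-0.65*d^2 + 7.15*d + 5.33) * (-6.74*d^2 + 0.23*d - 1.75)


(1) = 3*y^5 - 15*y^4 + 6*I*y^4 + 33*y^3 - 30*I*y^3 - 375*y^2 + 66*I*y^2 - 1050*y - 750*I*y - 2100*I
(2) = b^5 + 2*b^4 - 4*I*b^4 - 35*b^3 - 8*I*b^3 - 150*b^2 + 224*I*b^2 - 1176*b + 768*I*b - 4032
(3) = 0.1134*t^5 - 5.6064*t^4 + 9.1599*t^3 - 2.1201*t^2 + 0.222*t + 0.1023
(4) = -20*l^5 + 40*l^4 + 420*l^3 - 760*l^2 - 1600*l + 1920
(5) = 4.381*d^4 - 48.3405*d^3 - 33.1422*d^2 - 11.2866*d - 9.3275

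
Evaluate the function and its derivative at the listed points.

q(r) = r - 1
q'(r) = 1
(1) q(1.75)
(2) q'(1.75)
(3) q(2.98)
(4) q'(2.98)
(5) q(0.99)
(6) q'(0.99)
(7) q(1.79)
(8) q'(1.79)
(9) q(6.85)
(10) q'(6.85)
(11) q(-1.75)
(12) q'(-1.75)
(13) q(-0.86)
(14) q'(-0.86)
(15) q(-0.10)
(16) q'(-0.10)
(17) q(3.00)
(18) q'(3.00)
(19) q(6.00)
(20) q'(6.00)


(1) = 0.75
(2) = 1.00
(3) = 1.98
(4) = 1.00
(5) = -0.01
(6) = 1.00
(7) = 0.79
(8) = 1.00
(9) = 5.85
(10) = 1.00
(11) = -2.75
(12) = 1.00
(13) = -1.86
(14) = 1.00
(15) = -1.10
(16) = 1.00
(17) = 2.00
(18) = 1.00
(19) = 5.00
(20) = 1.00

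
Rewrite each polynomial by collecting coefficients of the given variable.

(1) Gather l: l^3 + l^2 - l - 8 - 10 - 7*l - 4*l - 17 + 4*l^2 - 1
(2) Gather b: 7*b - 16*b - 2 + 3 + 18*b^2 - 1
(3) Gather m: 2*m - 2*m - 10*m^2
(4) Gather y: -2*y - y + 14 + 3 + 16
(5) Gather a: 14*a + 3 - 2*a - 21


(1) = l^3 + 5*l^2 - 12*l - 36
(2) = 18*b^2 - 9*b
(3) = -10*m^2
(4) = 33 - 3*y
(5) = 12*a - 18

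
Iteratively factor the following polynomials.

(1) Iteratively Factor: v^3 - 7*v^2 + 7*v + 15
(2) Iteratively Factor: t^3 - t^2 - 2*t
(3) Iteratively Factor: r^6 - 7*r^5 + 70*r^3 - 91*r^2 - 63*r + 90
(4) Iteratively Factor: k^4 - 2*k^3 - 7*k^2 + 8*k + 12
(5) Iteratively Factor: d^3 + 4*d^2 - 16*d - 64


(1) = (v + 1)*(v^2 - 8*v + 15) = (v - 5)*(v + 1)*(v - 3)
(2) = (t)*(t^2 - t - 2) = t*(t - 2)*(t + 1)
(3) = (r - 1)*(r^5 - 6*r^4 - 6*r^3 + 64*r^2 - 27*r - 90) = (r - 5)*(r - 1)*(r^4 - r^3 - 11*r^2 + 9*r + 18) = (r - 5)*(r - 3)*(r - 1)*(r^3 + 2*r^2 - 5*r - 6) = (r - 5)*(r - 3)*(r - 2)*(r - 1)*(r^2 + 4*r + 3) = (r - 5)*(r - 3)*(r - 2)*(r - 1)*(r + 3)*(r + 1)
(4) = (k + 2)*(k^3 - 4*k^2 + k + 6) = (k + 1)*(k + 2)*(k^2 - 5*k + 6) = (k - 2)*(k + 1)*(k + 2)*(k - 3)
(5) = (d - 4)*(d^2 + 8*d + 16) = (d - 4)*(d + 4)*(d + 4)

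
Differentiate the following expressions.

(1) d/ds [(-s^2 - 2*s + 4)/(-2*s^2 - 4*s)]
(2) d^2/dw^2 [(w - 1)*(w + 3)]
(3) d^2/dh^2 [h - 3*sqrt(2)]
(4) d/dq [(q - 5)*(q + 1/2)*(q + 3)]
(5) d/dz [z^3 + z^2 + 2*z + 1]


(1) = 4*(s + 1)/(s^2*(s^2 + 4*s + 4))
(2) = 2
(3) = 0
(4) = 3*q^2 - 3*q - 16
(5) = 3*z^2 + 2*z + 2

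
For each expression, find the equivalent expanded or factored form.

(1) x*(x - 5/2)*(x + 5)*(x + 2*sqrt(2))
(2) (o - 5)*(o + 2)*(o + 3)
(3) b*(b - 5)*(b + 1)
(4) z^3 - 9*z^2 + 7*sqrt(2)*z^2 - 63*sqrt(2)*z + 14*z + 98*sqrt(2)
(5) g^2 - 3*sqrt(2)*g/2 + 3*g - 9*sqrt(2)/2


(1) = x^4 + 5*x^3/2 + 2*sqrt(2)*x^3 - 25*x^2/2 + 5*sqrt(2)*x^2 - 25*sqrt(2)*x
(2) = o^3 - 19*o - 30
(3) = b^3 - 4*b^2 - 5*b
(4) = (z - 7)*(z - 2)*(z + 7*sqrt(2))
(5) = (g + 3)*(g - 3*sqrt(2)/2)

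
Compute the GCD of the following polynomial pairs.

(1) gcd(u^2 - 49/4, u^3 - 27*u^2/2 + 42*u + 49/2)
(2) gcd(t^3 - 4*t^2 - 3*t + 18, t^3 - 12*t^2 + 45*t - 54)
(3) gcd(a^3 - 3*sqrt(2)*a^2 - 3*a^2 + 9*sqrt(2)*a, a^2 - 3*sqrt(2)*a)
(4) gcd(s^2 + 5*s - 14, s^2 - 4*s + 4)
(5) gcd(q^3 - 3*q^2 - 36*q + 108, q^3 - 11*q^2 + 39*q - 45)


(1) = 1
(2) = gcd((t - 3)^2*(t + 2), (t - 6)*(t - 3)^2) = t^2 - 6*t + 9
(3) = gcd(a*(a - 3)*(a - 3*sqrt(2)), a*(a - 3*sqrt(2))) = a^2 - 3*sqrt(2)*a
(4) = gcd((s - 2)*(s + 7), (s - 2)^2) = s - 2
(5) = gcd((q - 6)*(q - 3)*(q + 6), (q - 5)*(q - 3)^2) = q - 3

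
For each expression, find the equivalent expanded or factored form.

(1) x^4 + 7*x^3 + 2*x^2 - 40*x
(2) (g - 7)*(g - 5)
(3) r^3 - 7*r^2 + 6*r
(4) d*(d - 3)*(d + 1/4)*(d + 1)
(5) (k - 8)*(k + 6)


(1) = x*(x - 2)*(x + 4)*(x + 5)
(2) = g^2 - 12*g + 35
(3) = r*(r - 6)*(r - 1)
(4) = d^4 - 7*d^3/4 - 7*d^2/2 - 3*d/4
(5) = k^2 - 2*k - 48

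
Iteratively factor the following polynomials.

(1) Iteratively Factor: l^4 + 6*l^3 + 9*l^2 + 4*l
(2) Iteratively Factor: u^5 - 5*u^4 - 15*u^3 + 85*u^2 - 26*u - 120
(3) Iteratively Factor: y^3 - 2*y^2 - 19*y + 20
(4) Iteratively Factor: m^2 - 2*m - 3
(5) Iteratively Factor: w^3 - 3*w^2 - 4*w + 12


(1) = (l)*(l^3 + 6*l^2 + 9*l + 4) = l*(l + 4)*(l^2 + 2*l + 1) = l*(l + 1)*(l + 4)*(l + 1)
(2) = (u - 2)*(u^4 - 3*u^3 - 21*u^2 + 43*u + 60) = (u - 2)*(u + 4)*(u^3 - 7*u^2 + 7*u + 15) = (u - 3)*(u - 2)*(u + 4)*(u^2 - 4*u - 5) = (u - 5)*(u - 3)*(u - 2)*(u + 4)*(u + 1)
(3) = (y - 1)*(y^2 - y - 20) = (y - 1)*(y + 4)*(y - 5)
(4) = (m - 3)*(m + 1)
(5) = (w + 2)*(w^2 - 5*w + 6) = (w - 3)*(w + 2)*(w - 2)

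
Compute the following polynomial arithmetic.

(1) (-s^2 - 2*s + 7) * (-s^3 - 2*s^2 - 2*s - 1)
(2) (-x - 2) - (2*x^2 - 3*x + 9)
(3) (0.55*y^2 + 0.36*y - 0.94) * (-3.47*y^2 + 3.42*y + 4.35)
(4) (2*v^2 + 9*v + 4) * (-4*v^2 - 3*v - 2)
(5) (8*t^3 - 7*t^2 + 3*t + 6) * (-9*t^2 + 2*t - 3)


(1) = s^5 + 4*s^4 - s^3 - 9*s^2 - 12*s - 7
(2) = -2*x^2 + 2*x - 11
(3) = -1.9085*y^4 + 0.6318*y^3 + 6.8855*y^2 - 1.6488*y - 4.089
(4) = -8*v^4 - 42*v^3 - 47*v^2 - 30*v - 8
(5) = -72*t^5 + 79*t^4 - 65*t^3 - 27*t^2 + 3*t - 18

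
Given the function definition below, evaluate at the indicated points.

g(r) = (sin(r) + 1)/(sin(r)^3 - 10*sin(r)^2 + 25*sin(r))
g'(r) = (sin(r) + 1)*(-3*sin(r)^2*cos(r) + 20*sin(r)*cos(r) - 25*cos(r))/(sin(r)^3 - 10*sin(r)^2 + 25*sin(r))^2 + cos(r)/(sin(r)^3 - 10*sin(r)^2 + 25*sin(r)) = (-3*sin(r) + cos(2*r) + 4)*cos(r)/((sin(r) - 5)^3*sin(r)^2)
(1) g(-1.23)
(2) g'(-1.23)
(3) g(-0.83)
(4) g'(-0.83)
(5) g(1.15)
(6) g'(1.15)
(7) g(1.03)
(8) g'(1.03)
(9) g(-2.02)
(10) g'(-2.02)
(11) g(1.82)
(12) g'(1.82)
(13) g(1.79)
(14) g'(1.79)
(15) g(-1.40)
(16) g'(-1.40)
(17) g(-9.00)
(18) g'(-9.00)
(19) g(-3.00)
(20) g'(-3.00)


(1) = -0.00
(2) = -0.01
(3) = -0.01
(4) = -0.04
(5) = 0.13
(6) = -0.00
(7) = 0.13
(8) = -0.01
(9) = -0.00
(10) = 0.02
(11) = 0.13
(12) = 0.00
(13) = 0.13
(14) = 0.00
(15) = -0.00
(16) = -0.00
(17) = -0.05
(18) = 0.20
(19) = -0.23
(20) = 1.97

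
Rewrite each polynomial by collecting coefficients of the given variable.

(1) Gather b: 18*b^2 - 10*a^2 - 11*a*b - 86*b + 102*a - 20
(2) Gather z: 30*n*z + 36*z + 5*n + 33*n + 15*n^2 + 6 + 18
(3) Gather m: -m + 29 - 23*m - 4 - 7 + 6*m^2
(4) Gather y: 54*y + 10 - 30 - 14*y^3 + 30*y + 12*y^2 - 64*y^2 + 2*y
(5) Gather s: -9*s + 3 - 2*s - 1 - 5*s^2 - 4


(1) = -10*a^2 + 102*a + 18*b^2 + b*(-11*a - 86) - 20
(2) = 15*n^2 + 38*n + z*(30*n + 36) + 24
(3) = 6*m^2 - 24*m + 18
(4) = -14*y^3 - 52*y^2 + 86*y - 20
(5) = -5*s^2 - 11*s - 2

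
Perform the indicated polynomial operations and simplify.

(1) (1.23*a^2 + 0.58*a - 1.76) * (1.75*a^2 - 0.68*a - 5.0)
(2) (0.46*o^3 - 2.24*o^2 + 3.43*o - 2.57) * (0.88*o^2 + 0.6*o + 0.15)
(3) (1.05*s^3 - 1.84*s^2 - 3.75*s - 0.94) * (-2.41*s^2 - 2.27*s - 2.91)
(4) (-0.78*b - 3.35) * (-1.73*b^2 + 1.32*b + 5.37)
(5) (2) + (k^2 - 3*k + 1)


(1) = 2.1525*a^4 + 0.1786*a^3 - 9.6244*a^2 - 1.7032*a + 8.8
(2) = 0.4048*o^5 - 1.6952*o^4 + 1.7434*o^3 - 0.5396*o^2 - 1.0275*o - 0.3855
(3) = -2.5305*s^5 + 2.0509*s^4 + 10.1588*s^3 + 16.1323*s^2 + 13.0463*s + 2.7354
(4) = 1.3494*b^3 + 4.7659*b^2 - 8.6106*b - 17.9895
(5) = k^2 - 3*k + 3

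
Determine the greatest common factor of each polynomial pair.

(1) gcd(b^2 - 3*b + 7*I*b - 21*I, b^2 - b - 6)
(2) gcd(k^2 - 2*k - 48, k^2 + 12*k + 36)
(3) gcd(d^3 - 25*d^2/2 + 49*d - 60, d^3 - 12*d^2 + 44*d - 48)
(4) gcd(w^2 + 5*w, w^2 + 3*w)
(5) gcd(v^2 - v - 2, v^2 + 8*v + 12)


(1) = gcd((b - 3)*(b + 7*I), (b - 3)*(b + 2)) = b - 3
(2) = gcd((k - 8)*(k + 6), (k + 6)^2) = k + 6
(3) = d^2 - 10*d + 24
(4) = gcd(w*(w + 5), w*(w + 3)) = w
(5) = 1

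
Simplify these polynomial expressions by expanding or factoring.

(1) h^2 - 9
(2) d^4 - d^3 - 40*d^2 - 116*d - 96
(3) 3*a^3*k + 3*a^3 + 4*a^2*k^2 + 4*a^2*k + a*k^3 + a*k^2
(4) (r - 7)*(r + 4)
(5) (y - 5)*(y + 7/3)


(1) = (h - 3)*(h + 3)
(2) = (d - 8)*(d + 2)^2*(d + 3)
(3) = (a + k)*(3*a + k)*(a*k + a)
(4) = r^2 - 3*r - 28
(5) = y^2 - 8*y/3 - 35/3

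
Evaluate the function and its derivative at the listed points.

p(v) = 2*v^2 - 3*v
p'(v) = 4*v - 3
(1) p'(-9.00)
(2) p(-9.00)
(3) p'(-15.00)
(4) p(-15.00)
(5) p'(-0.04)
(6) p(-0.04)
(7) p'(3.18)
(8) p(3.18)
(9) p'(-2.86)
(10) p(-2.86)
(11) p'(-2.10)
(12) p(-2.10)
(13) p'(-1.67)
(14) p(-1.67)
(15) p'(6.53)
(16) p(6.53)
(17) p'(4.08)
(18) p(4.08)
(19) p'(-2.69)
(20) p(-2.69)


(1) = -39.00
(2) = 189.00
(3) = -63.00
(4) = 495.00
(5) = -3.16
(6) = 0.12
(7) = 9.72
(8) = 10.68
(9) = -14.44
(10) = 24.94
(11) = -11.40
(12) = 15.12
(13) = -9.68
(14) = 10.59
(15) = 23.12
(16) = 65.69
(17) = 13.32
(18) = 21.05
(19) = -13.76
(20) = 22.54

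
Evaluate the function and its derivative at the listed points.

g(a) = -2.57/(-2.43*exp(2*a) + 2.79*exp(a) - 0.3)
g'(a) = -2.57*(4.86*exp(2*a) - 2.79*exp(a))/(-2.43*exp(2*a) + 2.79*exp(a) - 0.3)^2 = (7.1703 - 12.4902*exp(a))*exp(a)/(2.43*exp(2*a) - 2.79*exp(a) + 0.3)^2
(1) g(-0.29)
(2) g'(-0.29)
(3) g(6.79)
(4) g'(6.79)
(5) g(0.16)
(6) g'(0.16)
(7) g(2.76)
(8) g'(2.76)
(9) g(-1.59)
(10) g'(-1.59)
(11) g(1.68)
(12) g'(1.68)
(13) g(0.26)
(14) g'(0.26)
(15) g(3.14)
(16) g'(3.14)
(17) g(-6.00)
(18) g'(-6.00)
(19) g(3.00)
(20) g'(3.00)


(1) = -6.02
(2) = -8.92
(3) = 0.00
(4) = -0.00
(5) = 6.90
(6) = -63.38
(7) = 0.00
(8) = -0.01
(9) = -15.31
(10) = 33.44
(11) = 0.05
(12) = -0.11
(13) = 3.34
(14) = -19.81
(15) = 0.00
(16) = -0.00
(17) = 8.77
(18) = 0.21
(19) = 0.00
(20) = -0.01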